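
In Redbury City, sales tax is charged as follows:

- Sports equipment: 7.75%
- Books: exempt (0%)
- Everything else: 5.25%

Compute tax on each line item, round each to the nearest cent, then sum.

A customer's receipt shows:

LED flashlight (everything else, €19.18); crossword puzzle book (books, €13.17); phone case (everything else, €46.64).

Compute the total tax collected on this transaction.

LED flashlight €19.18: everything else → 5.25% → €1.01
Crossword puzzle book €13.17: books → 0% → €0.00
Phone case €46.64: everything else → 5.25% → €2.45
Total tax = €1.01 + €2.45 = €3.46

€3.46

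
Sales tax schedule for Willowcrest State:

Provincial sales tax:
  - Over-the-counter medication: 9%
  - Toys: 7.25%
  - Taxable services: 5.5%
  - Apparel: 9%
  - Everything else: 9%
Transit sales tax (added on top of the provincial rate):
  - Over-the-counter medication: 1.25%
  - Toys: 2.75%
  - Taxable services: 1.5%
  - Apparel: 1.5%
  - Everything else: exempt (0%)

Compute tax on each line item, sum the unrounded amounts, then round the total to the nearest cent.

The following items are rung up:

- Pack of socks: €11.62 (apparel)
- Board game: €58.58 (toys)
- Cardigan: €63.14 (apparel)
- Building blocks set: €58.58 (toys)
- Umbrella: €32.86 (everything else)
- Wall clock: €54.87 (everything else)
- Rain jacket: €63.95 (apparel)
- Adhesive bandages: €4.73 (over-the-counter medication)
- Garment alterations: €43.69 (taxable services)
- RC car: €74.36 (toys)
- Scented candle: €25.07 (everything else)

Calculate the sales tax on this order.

Pack of socks €11.62: apparel → 9% + 1.5% transit = 10.5% → €1.2201
Board game €58.58: toys → 7.25% + 2.75% transit = 10% → €5.858
Cardigan €63.14: apparel → 9% + 1.5% transit = 10.5% → €6.6297
Building blocks set €58.58: toys → 7.25% + 2.75% transit = 10% → €5.858
Umbrella €32.86: everything else → 9% + 0% transit = 9% → €2.9574
Wall clock €54.87: everything else → 9% + 0% transit = 9% → €4.9383
Rain jacket €63.95: apparel → 9% + 1.5% transit = 10.5% → €6.71475
Adhesive bandages €4.73: over-the-counter medication → 9% + 1.25% transit = 10.25% → €0.484825
Garment alterations €43.69: taxable services → 5.5% + 1.5% transit = 7% → €3.0583
RC car €74.36: toys → 7.25% + 2.75% transit = 10% → €7.436
Scented candle €25.07: everything else → 9% + 0% transit = 9% → €2.2563
Unrounded tax sum = €47.411675 → €47.41

€47.41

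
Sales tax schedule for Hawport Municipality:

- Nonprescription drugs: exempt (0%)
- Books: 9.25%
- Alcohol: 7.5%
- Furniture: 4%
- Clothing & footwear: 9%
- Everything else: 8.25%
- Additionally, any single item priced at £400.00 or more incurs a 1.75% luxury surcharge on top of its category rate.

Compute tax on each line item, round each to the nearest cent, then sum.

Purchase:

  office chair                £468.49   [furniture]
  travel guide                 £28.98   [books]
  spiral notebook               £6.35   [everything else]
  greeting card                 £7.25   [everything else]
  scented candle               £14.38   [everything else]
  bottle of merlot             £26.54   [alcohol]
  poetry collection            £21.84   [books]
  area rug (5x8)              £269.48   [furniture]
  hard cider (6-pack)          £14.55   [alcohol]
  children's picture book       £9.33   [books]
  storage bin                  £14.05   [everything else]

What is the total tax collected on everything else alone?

Spiral notebook £6.35: everything else → 8.25% → £0.52
Greeting card £7.25: everything else → 8.25% → £0.60
Scented candle £14.38: everything else → 8.25% → £1.19
Storage bin £14.05: everything else → 8.25% → £1.16
Tax on everything else = £0.52 + £0.60 + £1.19 + £1.16 = £3.47

£3.47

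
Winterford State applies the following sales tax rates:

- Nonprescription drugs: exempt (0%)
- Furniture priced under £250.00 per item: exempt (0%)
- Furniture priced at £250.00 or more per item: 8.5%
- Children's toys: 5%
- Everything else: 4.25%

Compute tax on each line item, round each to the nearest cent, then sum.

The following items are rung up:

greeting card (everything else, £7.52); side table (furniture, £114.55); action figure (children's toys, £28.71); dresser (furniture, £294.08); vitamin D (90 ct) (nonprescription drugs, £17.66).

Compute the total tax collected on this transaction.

Greeting card £7.52: everything else → 4.25% → £0.32
Side table £114.55: furniture, under £250.00 → 0% → £0.00
Action figure £28.71: children's toys → 5% → £1.44
Dresser £294.08: furniture, £250.00 or more → 8.5% → £25.00
Vitamin D (90 ct) £17.66: nonprescription drugs → 0% → £0.00
Total tax = £0.32 + £1.44 + £25.00 = £26.76

£26.76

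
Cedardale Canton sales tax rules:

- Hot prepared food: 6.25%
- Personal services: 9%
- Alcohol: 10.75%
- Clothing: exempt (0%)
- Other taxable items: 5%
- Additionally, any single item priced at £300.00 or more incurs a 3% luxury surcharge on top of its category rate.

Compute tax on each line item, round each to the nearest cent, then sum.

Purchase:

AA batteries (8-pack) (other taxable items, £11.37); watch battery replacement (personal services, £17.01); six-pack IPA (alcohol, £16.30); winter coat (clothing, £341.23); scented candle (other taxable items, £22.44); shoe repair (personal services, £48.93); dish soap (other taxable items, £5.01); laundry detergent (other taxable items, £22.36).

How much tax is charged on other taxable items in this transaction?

AA batteries (8-pack) £11.37: other taxable items → 5% → £0.57
Scented candle £22.44: other taxable items → 5% → £1.12
Dish soap £5.01: other taxable items → 5% → £0.25
Laundry detergent £22.36: other taxable items → 5% → £1.12
Tax on other taxable items = £0.57 + £1.12 + £0.25 + £1.12 = £3.06

£3.06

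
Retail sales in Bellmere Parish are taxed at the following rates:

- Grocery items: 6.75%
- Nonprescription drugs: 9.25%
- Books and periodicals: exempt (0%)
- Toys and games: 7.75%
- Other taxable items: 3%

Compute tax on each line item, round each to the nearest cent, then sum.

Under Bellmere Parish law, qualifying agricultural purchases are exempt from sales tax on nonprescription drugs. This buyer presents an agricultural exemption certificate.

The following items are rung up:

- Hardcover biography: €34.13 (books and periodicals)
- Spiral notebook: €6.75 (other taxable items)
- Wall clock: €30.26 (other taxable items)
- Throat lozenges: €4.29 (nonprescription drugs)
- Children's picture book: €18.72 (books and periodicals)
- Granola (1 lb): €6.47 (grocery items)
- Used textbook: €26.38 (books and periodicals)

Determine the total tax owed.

€1.55

Hardcover biography €34.13: books and periodicals → 0% → €0.00
Spiral notebook €6.75: other taxable items → 3% → €0.20
Wall clock €30.26: other taxable items → 3% → €0.91
Throat lozenges €4.29: nonprescription drugs, buyer-exempt → 0% → €0.00
Children's picture book €18.72: books and periodicals → 0% → €0.00
Granola (1 lb) €6.47: grocery items → 6.75% → €0.44
Used textbook €26.38: books and periodicals → 0% → €0.00
Total tax = €0.20 + €0.91 + €0.44 = €1.55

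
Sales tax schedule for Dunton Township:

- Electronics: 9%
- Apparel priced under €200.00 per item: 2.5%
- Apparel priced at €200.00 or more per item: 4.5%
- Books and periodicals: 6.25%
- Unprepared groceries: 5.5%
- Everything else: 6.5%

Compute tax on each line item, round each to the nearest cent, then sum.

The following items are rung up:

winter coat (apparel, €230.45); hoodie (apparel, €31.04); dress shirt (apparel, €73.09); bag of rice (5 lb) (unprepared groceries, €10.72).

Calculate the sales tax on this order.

Winter coat €230.45: apparel, €200.00 or more → 4.5% → €10.37
Hoodie €31.04: apparel, under €200.00 → 2.5% → €0.78
Dress shirt €73.09: apparel, under €200.00 → 2.5% → €1.83
Bag of rice (5 lb) €10.72: unprepared groceries → 5.5% → €0.59
Total tax = €10.37 + €0.78 + €1.83 + €0.59 = €13.57

€13.57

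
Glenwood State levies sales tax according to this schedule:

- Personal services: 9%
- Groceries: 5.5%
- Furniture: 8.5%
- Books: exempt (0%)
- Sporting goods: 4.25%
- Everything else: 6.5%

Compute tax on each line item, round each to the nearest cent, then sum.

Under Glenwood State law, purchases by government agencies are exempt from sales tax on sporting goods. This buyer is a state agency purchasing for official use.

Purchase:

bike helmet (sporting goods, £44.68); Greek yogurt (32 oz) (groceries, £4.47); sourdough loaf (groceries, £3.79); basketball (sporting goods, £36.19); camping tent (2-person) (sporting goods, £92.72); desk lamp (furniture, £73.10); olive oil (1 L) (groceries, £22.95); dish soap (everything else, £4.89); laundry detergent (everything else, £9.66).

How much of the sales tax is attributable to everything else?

£0.95

Dish soap £4.89: everything else → 6.5% → £0.32
Laundry detergent £9.66: everything else → 6.5% → £0.63
Tax on everything else = £0.32 + £0.63 = £0.95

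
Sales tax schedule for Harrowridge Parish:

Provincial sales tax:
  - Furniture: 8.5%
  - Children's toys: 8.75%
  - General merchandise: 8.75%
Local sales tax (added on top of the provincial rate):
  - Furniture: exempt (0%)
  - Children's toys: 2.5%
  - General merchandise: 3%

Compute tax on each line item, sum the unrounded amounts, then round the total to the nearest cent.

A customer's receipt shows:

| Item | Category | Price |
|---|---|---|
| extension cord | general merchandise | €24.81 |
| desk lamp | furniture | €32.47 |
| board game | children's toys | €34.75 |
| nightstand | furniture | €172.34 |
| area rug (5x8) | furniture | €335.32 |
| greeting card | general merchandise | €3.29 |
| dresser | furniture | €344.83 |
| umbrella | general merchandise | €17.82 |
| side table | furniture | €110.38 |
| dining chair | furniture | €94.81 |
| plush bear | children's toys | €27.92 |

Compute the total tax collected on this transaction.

€105.11

Extension cord €24.81: general merchandise → 8.75% + 3% local = 11.75% → €2.915175
Desk lamp €32.47: furniture → 8.5% + 0% local = 8.5% → €2.75995
Board game €34.75: children's toys → 8.75% + 2.5% local = 11.25% → €3.909375
Nightstand €172.34: furniture → 8.5% + 0% local = 8.5% → €14.6489
Area rug (5x8) €335.32: furniture → 8.5% + 0% local = 8.5% → €28.5022
Greeting card €3.29: general merchandise → 8.75% + 3% local = 11.75% → €0.386575
Dresser €344.83: furniture → 8.5% + 0% local = 8.5% → €29.31055
Umbrella €17.82: general merchandise → 8.75% + 3% local = 11.75% → €2.09385
Side table €110.38: furniture → 8.5% + 0% local = 8.5% → €9.3823
Dining chair €94.81: furniture → 8.5% + 0% local = 8.5% → €8.05885
Plush bear €27.92: children's toys → 8.75% + 2.5% local = 11.25% → €3.141
Unrounded tax sum = €105.108725 → €105.11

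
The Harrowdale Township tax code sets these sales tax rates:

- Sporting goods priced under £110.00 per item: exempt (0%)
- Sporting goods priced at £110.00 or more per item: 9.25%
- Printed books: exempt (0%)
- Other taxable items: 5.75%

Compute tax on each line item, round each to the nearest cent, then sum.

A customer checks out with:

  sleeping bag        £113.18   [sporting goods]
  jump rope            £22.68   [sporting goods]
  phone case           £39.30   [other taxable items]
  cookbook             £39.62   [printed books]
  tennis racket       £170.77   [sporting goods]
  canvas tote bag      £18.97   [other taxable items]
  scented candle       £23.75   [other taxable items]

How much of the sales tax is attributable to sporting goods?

Sleeping bag £113.18: sporting goods, £110.00 or more → 9.25% → £10.47
Jump rope £22.68: sporting goods, under £110.00 → 0% → £0.00
Tennis racket £170.77: sporting goods, £110.00 or more → 9.25% → £15.80
Tax on sporting goods = £10.47 + £0.00 + £15.80 = £26.27

£26.27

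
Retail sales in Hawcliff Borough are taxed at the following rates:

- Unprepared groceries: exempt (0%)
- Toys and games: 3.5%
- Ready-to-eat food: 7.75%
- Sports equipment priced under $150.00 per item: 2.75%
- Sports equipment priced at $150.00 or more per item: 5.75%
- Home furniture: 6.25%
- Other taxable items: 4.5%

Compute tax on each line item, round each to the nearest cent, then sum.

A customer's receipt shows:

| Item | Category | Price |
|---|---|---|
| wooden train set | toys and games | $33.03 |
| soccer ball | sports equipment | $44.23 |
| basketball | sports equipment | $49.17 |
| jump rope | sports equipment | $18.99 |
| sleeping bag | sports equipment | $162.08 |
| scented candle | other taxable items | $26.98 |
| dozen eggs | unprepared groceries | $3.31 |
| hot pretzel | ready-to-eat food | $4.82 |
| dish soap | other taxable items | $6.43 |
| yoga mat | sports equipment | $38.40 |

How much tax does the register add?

$16.50

Wooden train set $33.03: toys and games → 3.5% → $1.16
Soccer ball $44.23: sports equipment, under $150.00 → 2.75% → $1.22
Basketball $49.17: sports equipment, under $150.00 → 2.75% → $1.35
Jump rope $18.99: sports equipment, under $150.00 → 2.75% → $0.52
Sleeping bag $162.08: sports equipment, $150.00 or more → 5.75% → $9.32
Scented candle $26.98: other taxable items → 4.5% → $1.21
Dozen eggs $3.31: unprepared groceries → 0% → $0.00
Hot pretzel $4.82: ready-to-eat food → 7.75% → $0.37
Dish soap $6.43: other taxable items → 4.5% → $0.29
Yoga mat $38.40: sports equipment, under $150.00 → 2.75% → $1.06
Total tax = $1.16 + $1.22 + $1.35 + $0.52 + $9.32 + $1.21 + $0.37 + $0.29 + $1.06 = $16.50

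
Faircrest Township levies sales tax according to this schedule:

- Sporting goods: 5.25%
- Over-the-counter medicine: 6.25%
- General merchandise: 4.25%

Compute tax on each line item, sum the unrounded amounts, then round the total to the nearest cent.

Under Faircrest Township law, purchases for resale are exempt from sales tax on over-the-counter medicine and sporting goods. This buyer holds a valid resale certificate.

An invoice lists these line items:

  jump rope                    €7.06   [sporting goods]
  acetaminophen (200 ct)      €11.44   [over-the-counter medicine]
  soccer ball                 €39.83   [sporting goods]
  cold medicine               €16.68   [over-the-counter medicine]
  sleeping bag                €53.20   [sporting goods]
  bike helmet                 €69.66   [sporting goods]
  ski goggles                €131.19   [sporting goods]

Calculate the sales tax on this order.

Jump rope €7.06: sporting goods, buyer-exempt → 0% → €0.00
Acetaminophen (200 ct) €11.44: over-the-counter medicine, buyer-exempt → 0% → €0.00
Soccer ball €39.83: sporting goods, buyer-exempt → 0% → €0.00
Cold medicine €16.68: over-the-counter medicine, buyer-exempt → 0% → €0.00
Sleeping bag €53.20: sporting goods, buyer-exempt → 0% → €0.00
Bike helmet €69.66: sporting goods, buyer-exempt → 0% → €0.00
Ski goggles €131.19: sporting goods, buyer-exempt → 0% → €0.00
Unrounded tax sum = €0.00 → €0.00

€0.00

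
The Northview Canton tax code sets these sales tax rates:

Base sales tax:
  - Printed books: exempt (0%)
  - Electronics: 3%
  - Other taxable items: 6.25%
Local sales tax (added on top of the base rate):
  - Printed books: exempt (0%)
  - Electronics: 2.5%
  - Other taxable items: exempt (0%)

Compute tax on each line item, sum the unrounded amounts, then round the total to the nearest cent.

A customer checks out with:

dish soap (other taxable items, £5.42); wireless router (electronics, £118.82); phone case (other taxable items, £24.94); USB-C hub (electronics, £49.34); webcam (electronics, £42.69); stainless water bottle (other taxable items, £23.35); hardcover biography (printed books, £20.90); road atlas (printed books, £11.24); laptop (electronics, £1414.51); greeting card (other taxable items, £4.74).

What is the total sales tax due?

£93.05

Dish soap £5.42: other taxable items → 6.25% + 0% local = 6.25% → £0.33875
Wireless router £118.82: electronics → 3% + 2.5% local = 5.5% → £6.5351
Phone case £24.94: other taxable items → 6.25% + 0% local = 6.25% → £1.55875
USB-C hub £49.34: electronics → 3% + 2.5% local = 5.5% → £2.7137
Webcam £42.69: electronics → 3% + 2.5% local = 5.5% → £2.34795
Stainless water bottle £23.35: other taxable items → 6.25% + 0% local = 6.25% → £1.459375
Hardcover biography £20.90: printed books → 0% + 0% local = 0% → £0.00
Road atlas £11.24: printed books → 0% + 0% local = 0% → £0.00
Laptop £1414.51: electronics → 3% + 2.5% local = 5.5% → £77.79805
Greeting card £4.74: other taxable items → 6.25% + 0% local = 6.25% → £0.29625
Unrounded tax sum = £93.047925 → £93.05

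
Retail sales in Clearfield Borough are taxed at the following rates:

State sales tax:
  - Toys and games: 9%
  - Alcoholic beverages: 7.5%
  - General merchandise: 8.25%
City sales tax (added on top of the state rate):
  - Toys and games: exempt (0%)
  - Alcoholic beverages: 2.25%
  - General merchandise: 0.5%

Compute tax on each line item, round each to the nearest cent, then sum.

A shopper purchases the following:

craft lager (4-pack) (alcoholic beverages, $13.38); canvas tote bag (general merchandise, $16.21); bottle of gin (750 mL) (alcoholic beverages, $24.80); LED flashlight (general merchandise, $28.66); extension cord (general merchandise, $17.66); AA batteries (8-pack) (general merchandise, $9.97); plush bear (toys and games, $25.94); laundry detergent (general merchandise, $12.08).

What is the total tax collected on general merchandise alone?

$7.41

Canvas tote bag $16.21: general merchandise → 8.25% + 0.5% city = 8.75% → $1.42
LED flashlight $28.66: general merchandise → 8.25% + 0.5% city = 8.75% → $2.51
Extension cord $17.66: general merchandise → 8.25% + 0.5% city = 8.75% → $1.55
AA batteries (8-pack) $9.97: general merchandise → 8.25% + 0.5% city = 8.75% → $0.87
Laundry detergent $12.08: general merchandise → 8.25% + 0.5% city = 8.75% → $1.06
Tax on general merchandise = $1.42 + $2.51 + $1.55 + $0.87 + $1.06 = $7.41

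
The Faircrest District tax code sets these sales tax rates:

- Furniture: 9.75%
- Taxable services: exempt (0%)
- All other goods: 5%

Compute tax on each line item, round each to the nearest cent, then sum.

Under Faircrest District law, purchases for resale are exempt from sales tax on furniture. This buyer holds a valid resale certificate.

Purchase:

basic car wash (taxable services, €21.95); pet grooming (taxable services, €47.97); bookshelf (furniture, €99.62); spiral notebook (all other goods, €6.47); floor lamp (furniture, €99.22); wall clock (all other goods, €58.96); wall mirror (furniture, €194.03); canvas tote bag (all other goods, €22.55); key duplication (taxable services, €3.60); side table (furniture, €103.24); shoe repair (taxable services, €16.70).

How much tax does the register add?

Basic car wash €21.95: taxable services → 0% → €0.00
Pet grooming €47.97: taxable services → 0% → €0.00
Bookshelf €99.62: furniture, buyer-exempt → 0% → €0.00
Spiral notebook €6.47: all other goods → 5% → €0.32
Floor lamp €99.22: furniture, buyer-exempt → 0% → €0.00
Wall clock €58.96: all other goods → 5% → €2.95
Wall mirror €194.03: furniture, buyer-exempt → 0% → €0.00
Canvas tote bag €22.55: all other goods → 5% → €1.13
Key duplication €3.60: taxable services → 0% → €0.00
Side table €103.24: furniture, buyer-exempt → 0% → €0.00
Shoe repair €16.70: taxable services → 0% → €0.00
Total tax = €0.32 + €2.95 + €1.13 = €4.40

€4.40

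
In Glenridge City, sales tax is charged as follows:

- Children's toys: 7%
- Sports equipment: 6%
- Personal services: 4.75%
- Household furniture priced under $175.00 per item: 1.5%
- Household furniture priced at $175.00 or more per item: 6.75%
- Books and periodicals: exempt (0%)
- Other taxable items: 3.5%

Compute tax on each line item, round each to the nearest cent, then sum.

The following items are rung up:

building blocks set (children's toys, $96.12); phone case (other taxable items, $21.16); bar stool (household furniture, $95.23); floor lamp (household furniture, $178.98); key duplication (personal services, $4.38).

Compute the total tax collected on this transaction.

Building blocks set $96.12: children's toys → 7% → $6.73
Phone case $21.16: other taxable items → 3.5% → $0.74
Bar stool $95.23: household furniture, under $175.00 → 1.5% → $1.43
Floor lamp $178.98: household furniture, $175.00 or more → 6.75% → $12.08
Key duplication $4.38: personal services → 4.75% → $0.21
Total tax = $6.73 + $0.74 + $1.43 + $12.08 + $0.21 = $21.19

$21.19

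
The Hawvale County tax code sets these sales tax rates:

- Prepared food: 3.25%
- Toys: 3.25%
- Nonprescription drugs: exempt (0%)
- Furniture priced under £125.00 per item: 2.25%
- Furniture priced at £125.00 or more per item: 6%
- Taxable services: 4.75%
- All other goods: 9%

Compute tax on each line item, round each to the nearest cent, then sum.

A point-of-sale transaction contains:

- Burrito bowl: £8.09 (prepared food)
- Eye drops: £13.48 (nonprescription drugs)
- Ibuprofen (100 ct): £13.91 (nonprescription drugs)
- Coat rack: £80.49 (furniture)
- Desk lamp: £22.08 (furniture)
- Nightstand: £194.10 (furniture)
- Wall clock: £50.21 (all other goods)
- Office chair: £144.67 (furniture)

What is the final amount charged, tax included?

Burrito bowl £8.09: prepared food → 3.25% → £0.26
Eye drops £13.48: nonprescription drugs → 0% → £0.00
Ibuprofen (100 ct) £13.91: nonprescription drugs → 0% → £0.00
Coat rack £80.49: furniture, under £125.00 → 2.25% → £1.81
Desk lamp £22.08: furniture, under £125.00 → 2.25% → £0.50
Nightstand £194.10: furniture, £125.00 or more → 6% → £11.65
Wall clock £50.21: all other goods → 9% → £4.52
Office chair £144.67: furniture, £125.00 or more → 6% → £8.68
Subtotal = £527.03; tax = £27.42; total due = £554.45

£554.45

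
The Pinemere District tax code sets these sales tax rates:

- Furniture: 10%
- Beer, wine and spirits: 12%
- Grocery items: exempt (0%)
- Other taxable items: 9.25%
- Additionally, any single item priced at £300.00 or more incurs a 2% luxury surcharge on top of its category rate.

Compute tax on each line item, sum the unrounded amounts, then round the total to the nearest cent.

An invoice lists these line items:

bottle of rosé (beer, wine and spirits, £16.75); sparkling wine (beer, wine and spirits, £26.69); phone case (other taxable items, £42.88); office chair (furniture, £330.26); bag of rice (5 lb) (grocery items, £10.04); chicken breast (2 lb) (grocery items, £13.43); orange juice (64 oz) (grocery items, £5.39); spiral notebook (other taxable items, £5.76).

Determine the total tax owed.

£49.34

Bottle of rosé £16.75: beer, wine and spirits → 12% → £2.01
Sparkling wine £26.69: beer, wine and spirits → 12% → £3.2028
Phone case £42.88: other taxable items → 9.25% → £3.9664
Office chair £330.26: furniture → 10% + 2% surcharge = 12% → £39.6312
Bag of rice (5 lb) £10.04: grocery items → 0% → £0.00
Chicken breast (2 lb) £13.43: grocery items → 0% → £0.00
Orange juice (64 oz) £5.39: grocery items → 0% → £0.00
Spiral notebook £5.76: other taxable items → 9.25% → £0.5328
Unrounded tax sum = £49.3432 → £49.34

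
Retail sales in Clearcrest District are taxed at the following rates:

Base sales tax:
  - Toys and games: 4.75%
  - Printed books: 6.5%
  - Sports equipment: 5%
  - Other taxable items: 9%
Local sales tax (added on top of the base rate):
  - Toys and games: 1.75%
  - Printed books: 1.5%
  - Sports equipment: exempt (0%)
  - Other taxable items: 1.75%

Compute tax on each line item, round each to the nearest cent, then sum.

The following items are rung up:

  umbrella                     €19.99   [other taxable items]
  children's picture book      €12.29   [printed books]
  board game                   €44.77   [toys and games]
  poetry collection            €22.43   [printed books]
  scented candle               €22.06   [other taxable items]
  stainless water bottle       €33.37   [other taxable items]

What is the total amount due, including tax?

€168.70

Umbrella €19.99: other taxable items → 9% + 1.75% local = 10.75% → €2.15
Children's picture book €12.29: printed books → 6.5% + 1.5% local = 8% → €0.98
Board game €44.77: toys and games → 4.75% + 1.75% local = 6.5% → €2.91
Poetry collection €22.43: printed books → 6.5% + 1.5% local = 8% → €1.79
Scented candle €22.06: other taxable items → 9% + 1.75% local = 10.75% → €2.37
Stainless water bottle €33.37: other taxable items → 9% + 1.75% local = 10.75% → €3.59
Subtotal = €154.91; tax = €13.79; total due = €168.70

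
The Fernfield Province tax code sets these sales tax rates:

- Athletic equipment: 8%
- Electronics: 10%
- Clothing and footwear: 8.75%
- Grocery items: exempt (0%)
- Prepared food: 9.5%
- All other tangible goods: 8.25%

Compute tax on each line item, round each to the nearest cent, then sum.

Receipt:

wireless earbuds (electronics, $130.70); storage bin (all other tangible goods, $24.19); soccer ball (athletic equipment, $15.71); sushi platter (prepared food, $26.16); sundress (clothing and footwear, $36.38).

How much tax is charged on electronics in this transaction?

Wireless earbuds $130.70: electronics → 10% → $13.07
Tax on electronics = $13.07

$13.07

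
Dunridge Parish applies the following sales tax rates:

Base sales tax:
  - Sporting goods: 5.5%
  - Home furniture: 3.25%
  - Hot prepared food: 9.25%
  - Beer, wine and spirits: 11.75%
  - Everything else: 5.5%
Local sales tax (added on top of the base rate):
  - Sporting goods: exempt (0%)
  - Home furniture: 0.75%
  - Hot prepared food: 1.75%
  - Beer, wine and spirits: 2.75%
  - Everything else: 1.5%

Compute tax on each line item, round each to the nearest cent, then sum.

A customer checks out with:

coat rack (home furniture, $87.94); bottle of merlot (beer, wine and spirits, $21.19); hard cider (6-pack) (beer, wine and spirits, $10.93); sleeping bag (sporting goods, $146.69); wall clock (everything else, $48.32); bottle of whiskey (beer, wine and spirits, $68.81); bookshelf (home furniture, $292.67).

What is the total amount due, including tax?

Coat rack $87.94: home furniture → 3.25% + 0.75% local = 4% → $3.52
Bottle of merlot $21.19: beer, wine and spirits → 11.75% + 2.75% local = 14.5% → $3.07
Hard cider (6-pack) $10.93: beer, wine and spirits → 11.75% + 2.75% local = 14.5% → $1.58
Sleeping bag $146.69: sporting goods → 5.5% + 0% local = 5.5% → $8.07
Wall clock $48.32: everything else → 5.5% + 1.5% local = 7% → $3.38
Bottle of whiskey $68.81: beer, wine and spirits → 11.75% + 2.75% local = 14.5% → $9.98
Bookshelf $292.67: home furniture → 3.25% + 0.75% local = 4% → $11.71
Subtotal = $676.55; tax = $41.31; total due = $717.86

$717.86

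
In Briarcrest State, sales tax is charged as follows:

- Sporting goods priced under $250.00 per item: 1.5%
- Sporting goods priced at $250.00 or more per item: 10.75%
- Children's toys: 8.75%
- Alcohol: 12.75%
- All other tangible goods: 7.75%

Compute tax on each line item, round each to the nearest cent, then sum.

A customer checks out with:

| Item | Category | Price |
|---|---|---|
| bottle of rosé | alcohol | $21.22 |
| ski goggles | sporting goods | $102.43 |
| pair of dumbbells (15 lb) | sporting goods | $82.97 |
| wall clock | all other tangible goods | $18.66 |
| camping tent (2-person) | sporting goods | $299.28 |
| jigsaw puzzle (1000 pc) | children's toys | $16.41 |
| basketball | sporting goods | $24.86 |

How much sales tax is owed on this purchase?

$40.92

Bottle of rosé $21.22: alcohol → 12.75% → $2.71
Ski goggles $102.43: sporting goods, under $250.00 → 1.5% → $1.54
Pair of dumbbells (15 lb) $82.97: sporting goods, under $250.00 → 1.5% → $1.24
Wall clock $18.66: all other tangible goods → 7.75% → $1.45
Camping tent (2-person) $299.28: sporting goods, $250.00 or more → 10.75% → $32.17
Jigsaw puzzle (1000 pc) $16.41: children's toys → 8.75% → $1.44
Basketball $24.86: sporting goods, under $250.00 → 1.5% → $0.37
Total tax = $2.71 + $1.54 + $1.24 + $1.45 + $32.17 + $1.44 + $0.37 = $40.92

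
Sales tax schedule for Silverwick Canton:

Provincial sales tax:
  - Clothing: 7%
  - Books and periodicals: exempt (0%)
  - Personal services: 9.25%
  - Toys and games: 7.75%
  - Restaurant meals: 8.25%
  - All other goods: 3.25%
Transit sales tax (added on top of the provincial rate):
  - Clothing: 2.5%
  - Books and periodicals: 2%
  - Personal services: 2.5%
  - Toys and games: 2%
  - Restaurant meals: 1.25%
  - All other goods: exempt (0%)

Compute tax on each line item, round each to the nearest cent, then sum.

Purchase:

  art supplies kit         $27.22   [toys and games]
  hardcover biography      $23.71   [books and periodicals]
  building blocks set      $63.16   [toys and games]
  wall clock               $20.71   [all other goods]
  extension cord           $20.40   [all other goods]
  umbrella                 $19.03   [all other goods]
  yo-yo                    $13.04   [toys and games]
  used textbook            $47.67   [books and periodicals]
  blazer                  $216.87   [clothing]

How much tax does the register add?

$34.05

Art supplies kit $27.22: toys and games → 7.75% + 2% transit = 9.75% → $2.65
Hardcover biography $23.71: books and periodicals → 0% + 2% transit = 2% → $0.47
Building blocks set $63.16: toys and games → 7.75% + 2% transit = 9.75% → $6.16
Wall clock $20.71: all other goods → 3.25% + 0% transit = 3.25% → $0.67
Extension cord $20.40: all other goods → 3.25% + 0% transit = 3.25% → $0.66
Umbrella $19.03: all other goods → 3.25% + 0% transit = 3.25% → $0.62
Yo-yo $13.04: toys and games → 7.75% + 2% transit = 9.75% → $1.27
Used textbook $47.67: books and periodicals → 0% + 2% transit = 2% → $0.95
Blazer $216.87: clothing → 7% + 2.5% transit = 9.5% → $20.60
Total tax = $2.65 + $0.47 + $6.16 + $0.67 + $0.66 + $0.62 + $1.27 + $0.95 + $20.60 = $34.05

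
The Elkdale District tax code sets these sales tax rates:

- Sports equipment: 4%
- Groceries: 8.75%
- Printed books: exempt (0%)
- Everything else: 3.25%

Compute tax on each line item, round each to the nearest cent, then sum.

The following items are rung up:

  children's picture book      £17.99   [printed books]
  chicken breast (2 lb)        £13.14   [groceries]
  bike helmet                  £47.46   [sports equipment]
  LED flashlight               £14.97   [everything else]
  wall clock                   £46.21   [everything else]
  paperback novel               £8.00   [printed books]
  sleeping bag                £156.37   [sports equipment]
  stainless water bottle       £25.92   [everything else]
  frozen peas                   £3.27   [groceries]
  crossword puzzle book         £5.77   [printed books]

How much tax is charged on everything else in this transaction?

£2.83

LED flashlight £14.97: everything else → 3.25% → £0.49
Wall clock £46.21: everything else → 3.25% → £1.50
Stainless water bottle £25.92: everything else → 3.25% → £0.84
Tax on everything else = £0.49 + £1.50 + £0.84 = £2.83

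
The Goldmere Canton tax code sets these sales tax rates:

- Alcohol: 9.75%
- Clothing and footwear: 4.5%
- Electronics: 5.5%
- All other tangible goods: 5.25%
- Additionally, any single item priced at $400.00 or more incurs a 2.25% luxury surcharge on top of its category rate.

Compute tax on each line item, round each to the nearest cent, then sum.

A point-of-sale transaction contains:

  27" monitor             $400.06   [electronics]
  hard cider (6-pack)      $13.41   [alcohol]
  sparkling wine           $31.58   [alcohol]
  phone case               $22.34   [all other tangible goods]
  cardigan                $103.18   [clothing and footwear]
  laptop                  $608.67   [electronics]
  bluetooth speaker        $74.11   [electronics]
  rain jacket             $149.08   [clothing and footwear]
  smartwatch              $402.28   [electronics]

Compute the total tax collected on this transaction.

27" monitor $400.06: electronics → 5.5% + 2.25% surcharge = 7.75% → $31.00
Hard cider (6-pack) $13.41: alcohol → 9.75% → $1.31
Sparkling wine $31.58: alcohol → 9.75% → $3.08
Phone case $22.34: all other tangible goods → 5.25% → $1.17
Cardigan $103.18: clothing and footwear → 4.5% → $4.64
Laptop $608.67: electronics → 5.5% + 2.25% surcharge = 7.75% → $47.17
Bluetooth speaker $74.11: electronics → 5.5% → $4.08
Rain jacket $149.08: clothing and footwear → 4.5% → $6.71
Smartwatch $402.28: electronics → 5.5% + 2.25% surcharge = 7.75% → $31.18
Total tax = $31.00 + $1.31 + $3.08 + $1.17 + $4.64 + $47.17 + $4.08 + $6.71 + $31.18 = $130.34

$130.34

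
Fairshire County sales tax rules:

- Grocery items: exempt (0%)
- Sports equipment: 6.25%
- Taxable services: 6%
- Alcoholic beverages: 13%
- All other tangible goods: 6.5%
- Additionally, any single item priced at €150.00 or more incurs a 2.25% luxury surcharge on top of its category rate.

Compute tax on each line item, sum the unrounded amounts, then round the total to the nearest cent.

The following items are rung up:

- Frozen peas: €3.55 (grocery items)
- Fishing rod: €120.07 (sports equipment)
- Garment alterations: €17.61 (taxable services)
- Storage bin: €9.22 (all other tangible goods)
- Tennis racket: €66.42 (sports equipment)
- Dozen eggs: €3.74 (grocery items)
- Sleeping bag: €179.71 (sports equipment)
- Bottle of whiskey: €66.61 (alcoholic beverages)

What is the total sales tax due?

€37.25

Frozen peas €3.55: grocery items → 0% → €0.00
Fishing rod €120.07: sports equipment → 6.25% → €7.504375
Garment alterations €17.61: taxable services → 6% → €1.0566
Storage bin €9.22: all other tangible goods → 6.5% → €0.5993
Tennis racket €66.42: sports equipment → 6.25% → €4.15125
Dozen eggs €3.74: grocery items → 0% → €0.00
Sleeping bag €179.71: sports equipment → 6.25% + 2.25% surcharge = 8.5% → €15.27535
Bottle of whiskey €66.61: alcoholic beverages → 13% → €8.6593
Unrounded tax sum = €37.246175 → €37.25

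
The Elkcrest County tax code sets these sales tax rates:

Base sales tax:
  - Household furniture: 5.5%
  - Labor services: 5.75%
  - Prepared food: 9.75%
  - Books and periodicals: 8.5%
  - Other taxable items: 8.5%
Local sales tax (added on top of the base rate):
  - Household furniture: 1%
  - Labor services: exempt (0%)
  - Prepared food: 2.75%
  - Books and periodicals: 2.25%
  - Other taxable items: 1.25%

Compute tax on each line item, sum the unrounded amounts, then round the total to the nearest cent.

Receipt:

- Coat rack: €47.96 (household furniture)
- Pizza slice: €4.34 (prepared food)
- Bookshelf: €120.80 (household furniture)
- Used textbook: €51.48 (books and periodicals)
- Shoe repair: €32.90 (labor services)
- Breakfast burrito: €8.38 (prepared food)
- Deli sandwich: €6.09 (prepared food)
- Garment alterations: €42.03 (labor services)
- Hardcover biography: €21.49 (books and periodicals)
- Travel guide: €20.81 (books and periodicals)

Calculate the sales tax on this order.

€27.71

Coat rack €47.96: household furniture → 5.5% + 1% local = 6.5% → €3.1174
Pizza slice €4.34: prepared food → 9.75% + 2.75% local = 12.5% → €0.5425
Bookshelf €120.80: household furniture → 5.5% + 1% local = 6.5% → €7.852
Used textbook €51.48: books and periodicals → 8.5% + 2.25% local = 10.75% → €5.5341
Shoe repair €32.90: labor services → 5.75% + 0% local = 5.75% → €1.89175
Breakfast burrito €8.38: prepared food → 9.75% + 2.75% local = 12.5% → €1.0475
Deli sandwich €6.09: prepared food → 9.75% + 2.75% local = 12.5% → €0.76125
Garment alterations €42.03: labor services → 5.75% + 0% local = 5.75% → €2.416725
Hardcover biography €21.49: books and periodicals → 8.5% + 2.25% local = 10.75% → €2.310175
Travel guide €20.81: books and periodicals → 8.5% + 2.25% local = 10.75% → €2.237075
Unrounded tax sum = €27.710475 → €27.71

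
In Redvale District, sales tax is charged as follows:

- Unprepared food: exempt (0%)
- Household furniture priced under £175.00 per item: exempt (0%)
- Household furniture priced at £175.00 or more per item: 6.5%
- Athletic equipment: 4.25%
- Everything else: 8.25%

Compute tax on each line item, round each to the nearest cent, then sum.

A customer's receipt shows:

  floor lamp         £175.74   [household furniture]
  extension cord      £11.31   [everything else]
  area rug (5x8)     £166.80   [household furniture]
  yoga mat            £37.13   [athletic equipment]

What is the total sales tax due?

Floor lamp £175.74: household furniture, £175.00 or more → 6.5% → £11.42
Extension cord £11.31: everything else → 8.25% → £0.93
Area rug (5x8) £166.80: household furniture, under £175.00 → 0% → £0.00
Yoga mat £37.13: athletic equipment → 4.25% → £1.58
Total tax = £11.42 + £0.93 + £1.58 = £13.93

£13.93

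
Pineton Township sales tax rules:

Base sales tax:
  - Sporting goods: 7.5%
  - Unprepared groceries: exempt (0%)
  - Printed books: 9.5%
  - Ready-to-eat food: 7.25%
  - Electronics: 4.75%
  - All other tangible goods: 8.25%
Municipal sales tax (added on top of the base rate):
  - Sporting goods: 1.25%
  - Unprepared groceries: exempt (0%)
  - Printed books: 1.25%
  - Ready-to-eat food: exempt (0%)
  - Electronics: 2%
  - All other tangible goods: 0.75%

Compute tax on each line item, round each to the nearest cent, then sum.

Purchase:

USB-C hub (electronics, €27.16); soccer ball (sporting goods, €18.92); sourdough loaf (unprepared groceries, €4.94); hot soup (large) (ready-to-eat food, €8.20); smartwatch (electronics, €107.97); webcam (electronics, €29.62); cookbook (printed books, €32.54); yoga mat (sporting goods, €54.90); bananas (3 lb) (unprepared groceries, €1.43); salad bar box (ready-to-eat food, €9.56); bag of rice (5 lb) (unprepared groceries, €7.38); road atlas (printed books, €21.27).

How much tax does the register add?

USB-C hub €27.16: electronics → 4.75% + 2% municipal = 6.75% → €1.83
Soccer ball €18.92: sporting goods → 7.5% + 1.25% municipal = 8.75% → €1.66
Sourdough loaf €4.94: unprepared groceries → 0% + 0% municipal = 0% → €0.00
Hot soup (large) €8.20: ready-to-eat food → 7.25% + 0% municipal = 7.25% → €0.59
Smartwatch €107.97: electronics → 4.75% + 2% municipal = 6.75% → €7.29
Webcam €29.62: electronics → 4.75% + 2% municipal = 6.75% → €2.00
Cookbook €32.54: printed books → 9.5% + 1.25% municipal = 10.75% → €3.50
Yoga mat €54.90: sporting goods → 7.5% + 1.25% municipal = 8.75% → €4.80
Bananas (3 lb) €1.43: unprepared groceries → 0% + 0% municipal = 0% → €0.00
Salad bar box €9.56: ready-to-eat food → 7.25% + 0% municipal = 7.25% → €0.69
Bag of rice (5 lb) €7.38: unprepared groceries → 0% + 0% municipal = 0% → €0.00
Road atlas €21.27: printed books → 9.5% + 1.25% municipal = 10.75% → €2.29
Total tax = €1.83 + €1.66 + €0.59 + €7.29 + €2.00 + €3.50 + €4.80 + €0.69 + €2.29 = €24.65

€24.65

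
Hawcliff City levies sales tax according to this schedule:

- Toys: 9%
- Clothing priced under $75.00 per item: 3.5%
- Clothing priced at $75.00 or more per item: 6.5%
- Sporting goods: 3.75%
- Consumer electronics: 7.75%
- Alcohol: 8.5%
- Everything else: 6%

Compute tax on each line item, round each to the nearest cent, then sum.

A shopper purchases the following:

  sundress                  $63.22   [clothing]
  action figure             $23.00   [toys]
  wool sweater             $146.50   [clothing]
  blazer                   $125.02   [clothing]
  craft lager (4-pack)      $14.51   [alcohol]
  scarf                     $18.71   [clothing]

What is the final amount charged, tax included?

$414.77

Sundress $63.22: clothing, under $75.00 → 3.5% → $2.21
Action figure $23.00: toys → 9% → $2.07
Wool sweater $146.50: clothing, $75.00 or more → 6.5% → $9.52
Blazer $125.02: clothing, $75.00 or more → 6.5% → $8.13
Craft lager (4-pack) $14.51: alcohol → 8.5% → $1.23
Scarf $18.71: clothing, under $75.00 → 3.5% → $0.65
Subtotal = $390.96; tax = $23.81; total due = $414.77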